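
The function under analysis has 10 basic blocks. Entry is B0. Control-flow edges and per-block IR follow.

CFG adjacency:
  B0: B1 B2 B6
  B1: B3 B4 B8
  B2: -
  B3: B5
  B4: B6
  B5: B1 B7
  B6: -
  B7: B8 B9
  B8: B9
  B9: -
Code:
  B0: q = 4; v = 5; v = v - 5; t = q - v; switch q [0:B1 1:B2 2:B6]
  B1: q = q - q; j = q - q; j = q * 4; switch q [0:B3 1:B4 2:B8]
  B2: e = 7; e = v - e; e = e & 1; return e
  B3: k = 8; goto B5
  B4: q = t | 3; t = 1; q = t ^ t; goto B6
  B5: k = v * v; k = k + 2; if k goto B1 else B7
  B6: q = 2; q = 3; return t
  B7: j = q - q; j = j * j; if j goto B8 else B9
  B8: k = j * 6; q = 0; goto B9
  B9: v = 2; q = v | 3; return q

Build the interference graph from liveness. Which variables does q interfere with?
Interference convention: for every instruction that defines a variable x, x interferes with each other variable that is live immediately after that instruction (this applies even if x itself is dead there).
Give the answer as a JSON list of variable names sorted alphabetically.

Block summaries:
  B0: {q,t,v} / ∅
  B1: {j,q} / {q}
  B2: {e} / {v}
  B3: {k} / ∅
  B4: {q,t} / {t}
  B5: {k} / {v}
  B6: {q} / {t}
  B7: {j} / {q}
  B8: {k,q} / {j}
  B9: {q,v} / ∅

Live sets:
  B0 li=∅ lo={q,t,v}
  B1 li={q,t,v} lo={j,q,t,v}
  B2 li={v} lo=∅
  B3 li={q,t,v} lo={q,t,v}
  B4 li={t} lo={t}
  B5 li={q,t,v} lo={q,t,v}
  B6 li={t} lo=∅
  B7 li={q} lo={j}
  B8 li={j} lo=∅
  B9 li=∅ lo=∅

Interference:
  e: {v}
  j: {q,t,v}
  k: {q,t,v}
  q: {j,k,t,v}
  t: {j,k,q,v}
  v: {e,j,k,q,t}

N(q) = ["j", "k", "t", "v"]

Answer: ["j", "k", "t", "v"]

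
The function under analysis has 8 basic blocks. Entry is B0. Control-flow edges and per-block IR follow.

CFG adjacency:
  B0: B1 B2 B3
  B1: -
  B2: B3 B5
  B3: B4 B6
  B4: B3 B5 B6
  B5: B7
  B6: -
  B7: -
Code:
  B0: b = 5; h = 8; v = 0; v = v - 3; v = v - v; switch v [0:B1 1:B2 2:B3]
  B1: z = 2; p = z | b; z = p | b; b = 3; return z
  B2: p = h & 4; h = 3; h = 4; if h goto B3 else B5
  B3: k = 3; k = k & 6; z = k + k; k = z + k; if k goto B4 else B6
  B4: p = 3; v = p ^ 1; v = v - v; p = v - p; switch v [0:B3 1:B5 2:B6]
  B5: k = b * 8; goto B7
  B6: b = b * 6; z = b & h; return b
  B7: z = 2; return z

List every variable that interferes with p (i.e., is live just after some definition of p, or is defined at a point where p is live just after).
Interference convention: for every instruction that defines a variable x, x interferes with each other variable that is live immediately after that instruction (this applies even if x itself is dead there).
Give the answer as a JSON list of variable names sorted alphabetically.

Answer: ["b", "h", "v"]

Analysis:
Per-block:
  B0 def {b,h,v} use ∅
  B1 def {b,p,z} use {b}
  B2 def {h,p} use {h}
  B3 def {k,z} use ∅
  B4 def {p,v} use ∅
  B5 def {k} use {b}
  B6 def {b,z} use {b,h}
  B7 def {z} use ∅

Liveness:
  live B0: ∅→{b,h}
  live B1: {b}→∅
  live B2: {b,h}→{b,h}
  live B3: {b,h}→{b,h}
  live B4: {b,h}→{b,h}
  live B5: {b}→∅
  live B6: {b,h}→∅
  live B7: ∅→∅

Interference:
  b↔{h,k,p,v,z}
  h↔{b,k,p,v,z}
  k↔{b,h,z}
  p↔{b,h,v}
  v↔{b,h,p}
  z↔{b,h,k}

N(p) = ["b", "h", "v"]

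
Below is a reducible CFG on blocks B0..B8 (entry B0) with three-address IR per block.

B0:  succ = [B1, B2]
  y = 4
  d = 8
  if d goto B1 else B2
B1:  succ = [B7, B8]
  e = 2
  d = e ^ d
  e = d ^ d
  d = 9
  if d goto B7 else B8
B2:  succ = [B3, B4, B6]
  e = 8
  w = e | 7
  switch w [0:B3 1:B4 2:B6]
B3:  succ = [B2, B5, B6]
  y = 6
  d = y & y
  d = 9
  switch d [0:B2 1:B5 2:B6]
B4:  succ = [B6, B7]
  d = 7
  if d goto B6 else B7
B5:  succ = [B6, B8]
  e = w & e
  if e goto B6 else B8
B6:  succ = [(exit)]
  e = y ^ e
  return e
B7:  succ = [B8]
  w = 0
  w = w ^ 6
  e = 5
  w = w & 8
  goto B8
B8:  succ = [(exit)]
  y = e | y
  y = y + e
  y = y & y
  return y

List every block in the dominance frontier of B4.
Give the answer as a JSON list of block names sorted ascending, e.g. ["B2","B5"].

idom tree: B1←B0 B2←B0 B3←B2 B4←B2 B5←B3 B6←B2 B7←B0 B8←B0
Join-block Dom:
  B2: preds {B0,B3}: {B0} ∩ {B0,B2,B3} = {B0}; idom=B0
  B6: preds {B2,B3,B4,B5}: {B0,B2} ∩ {B0,B2,B3} ∩ {B0,B2,B4} ∩ {B0,B2,B3,B5} = {B0,B2}; idom=B2
  B7: preds {B1,B4}: {B0,B1} ∩ {B0,B2,B4} = {B0}; idom=B0
  B8: preds {B1,B5,B7}: {B0,B1} ∩ {B0,B2,B3,B5} ∩ {B0,B7} = {B0}; idom=B0

DF derivation:
  join B2 pred B0: · stop@B0
  join B2 pred B3: B3→B2 stop@B0
  join B6 pred B2: · stop@B2
  join B6 pred B3: B3 stop@B2
  join B6 pred B4: B4 stop@B2
  join B6 pred B5: B5→B3 stop@B2
  join B7 pred B1: B1 stop@B0
  join B7 pred B4: B4→B2 stop@B0
  join B8 pred B1: B1 stop@B0
  join B8 pred B5: B5→B3→B2 stop@B0
  join B8 pred B7: B7 stop@B0
  B0: DF=∅
  B1: DF={B7,B8}
  B2: DF={B2,B7,B8}
  B3: DF={B2,B6,B8}
  B4: DF={B6,B7}
  B5: DF={B6,B8}
  B6: DF=∅
  B7: DF={B8}
  B8: DF=∅

DF(B4) = ["B6", "B7"]

Answer: ["B6", "B7"]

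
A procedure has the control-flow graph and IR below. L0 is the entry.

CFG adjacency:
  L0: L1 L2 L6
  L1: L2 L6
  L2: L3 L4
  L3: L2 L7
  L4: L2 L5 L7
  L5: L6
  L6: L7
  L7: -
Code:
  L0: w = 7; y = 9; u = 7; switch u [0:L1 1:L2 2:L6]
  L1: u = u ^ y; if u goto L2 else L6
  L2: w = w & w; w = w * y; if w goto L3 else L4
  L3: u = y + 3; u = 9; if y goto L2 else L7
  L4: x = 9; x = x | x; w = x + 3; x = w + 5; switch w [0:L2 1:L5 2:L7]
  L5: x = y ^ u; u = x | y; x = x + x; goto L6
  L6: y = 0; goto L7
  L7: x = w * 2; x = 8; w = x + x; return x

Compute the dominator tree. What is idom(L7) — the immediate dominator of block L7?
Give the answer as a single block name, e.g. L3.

idom tree: L1←L0 L2←L0 L3←L2 L4←L2 L5←L4 L6←L0 L7←L0
Dom at joins:
  L2: preds {L0,L1,L3,L4}: {L0} ∩ {L0,L1} ∩ {L0,L2,L3} ∩ {L0,L2,L4} = {L0}; idom=L0
  L6: preds {L0,L1,L5}: {L0} ∩ {L0,L1} ∩ {L0,L2,L4,L5} = {L0}; idom=L0
  L7: preds {L3,L4,L6}: {L0,L2,L3} ∩ {L0,L2,L4} ∩ {L0,L6} = {L0}; idom=L0

idom(L7) = L0

Answer: L0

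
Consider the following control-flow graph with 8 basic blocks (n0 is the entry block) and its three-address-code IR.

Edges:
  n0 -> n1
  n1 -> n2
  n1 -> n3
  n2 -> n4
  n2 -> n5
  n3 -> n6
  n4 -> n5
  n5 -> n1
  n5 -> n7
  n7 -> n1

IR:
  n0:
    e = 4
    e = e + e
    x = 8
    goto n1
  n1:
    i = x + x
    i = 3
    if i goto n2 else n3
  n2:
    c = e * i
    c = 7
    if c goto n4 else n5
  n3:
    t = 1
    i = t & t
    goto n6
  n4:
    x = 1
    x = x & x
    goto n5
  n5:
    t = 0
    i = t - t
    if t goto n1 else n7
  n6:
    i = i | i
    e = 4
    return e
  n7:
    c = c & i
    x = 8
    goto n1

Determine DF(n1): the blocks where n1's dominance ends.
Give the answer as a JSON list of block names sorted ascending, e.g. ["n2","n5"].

Answer: ["n1"]

Derivation:
idom tree: n1←n0 n2←n1 n3←n1 n4←n2 n5←n2 n6←n3 n7←n5
Join-block Dom:
  n1: preds {n0,n5,n7}: {n0} ∩ {n0,n1,n2,n5} ∩ {n0,n1,n2,n5,n7} = {n0}; idom=n0
  n5: preds {n2,n4}: {n0,n1,n2} ∩ {n0,n1,n2,n4} = {n0,n1,n2}; idom=n2

DF derivation:
  join n1 pred n0: · stop@n0
  join n1 pred n5: n5→n2→n1 stop@n0
  join n1 pred n7: n7→n5→n2→n1 stop@n0
  join n5 pred n2: · stop@n2
  join n5 pred n4: n4 stop@n2
  DF(n0)=∅
  DF(n1)={n1}
  DF(n2)={n1}
  DF(n3)=∅
  DF(n4)={n5}
  DF(n5)={n1}
  DF(n6)=∅
  DF(n7)={n1}

DF(n1) = ["n1"]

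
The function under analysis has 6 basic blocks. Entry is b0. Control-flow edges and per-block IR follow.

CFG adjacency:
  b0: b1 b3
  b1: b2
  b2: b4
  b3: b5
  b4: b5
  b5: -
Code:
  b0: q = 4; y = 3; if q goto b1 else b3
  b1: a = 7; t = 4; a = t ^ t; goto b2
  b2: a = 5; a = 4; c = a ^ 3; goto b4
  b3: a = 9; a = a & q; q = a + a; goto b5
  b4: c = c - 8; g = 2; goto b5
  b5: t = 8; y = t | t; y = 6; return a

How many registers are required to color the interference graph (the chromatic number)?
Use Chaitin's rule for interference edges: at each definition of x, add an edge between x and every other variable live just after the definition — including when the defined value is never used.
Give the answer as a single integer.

Answer: 3

Working:
Block summaries:
  b0: {q,y} / ∅
  b1: {a,t} / ∅
  b2: {a,c} / ∅
  b3: {a,q} / {q}
  b4: {c,g} / {c}
  b5: {t,y} / {a}

Backward fixpoint:
  b0: in=∅ out={q}
  b1: in=∅ out=∅
  b2: in=∅ out={a,c}
  b3: in={q} out={a}
  b4: in={a,c} out={a}
  b5: in={a} out=∅

Interference:
  a↔{c,g,q,t,y}
  c↔{a}
  g↔{a}
  q↔{a,y}
  t↔{a}
  y↔{a,q}

Colouring:
  {a,q,y} pairwise interfere (3-clique) ⇒ χ ≥ 3
  3-colouring: R0={a}  R1={c,g,q,t}  R2={y}
  χ = 3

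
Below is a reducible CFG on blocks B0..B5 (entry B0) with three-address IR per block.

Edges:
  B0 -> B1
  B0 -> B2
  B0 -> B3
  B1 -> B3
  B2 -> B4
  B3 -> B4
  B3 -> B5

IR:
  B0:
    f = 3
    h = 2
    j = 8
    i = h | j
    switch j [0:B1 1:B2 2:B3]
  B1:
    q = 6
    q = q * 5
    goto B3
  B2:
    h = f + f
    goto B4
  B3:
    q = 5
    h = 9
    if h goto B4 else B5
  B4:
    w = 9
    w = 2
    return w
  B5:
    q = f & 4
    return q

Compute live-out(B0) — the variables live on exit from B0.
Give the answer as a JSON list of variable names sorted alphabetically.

Per-block:
  B0: {f,h,i,j} / ∅
  B1: {q} / ∅
  B2: {h} / {f}
  B3: {h,q} / ∅
  B4: {w} / ∅
  B5: {q} / {f}

Live sets:
  B0 li=∅ lo={f}
  B1 li={f} lo={f}
  B2 li={f} lo=∅
  B3 li={f} lo={f}
  B4 li=∅ lo=∅
  B5 li={f} lo=∅

live-out(B0) = ["f"]

Answer: ["f"]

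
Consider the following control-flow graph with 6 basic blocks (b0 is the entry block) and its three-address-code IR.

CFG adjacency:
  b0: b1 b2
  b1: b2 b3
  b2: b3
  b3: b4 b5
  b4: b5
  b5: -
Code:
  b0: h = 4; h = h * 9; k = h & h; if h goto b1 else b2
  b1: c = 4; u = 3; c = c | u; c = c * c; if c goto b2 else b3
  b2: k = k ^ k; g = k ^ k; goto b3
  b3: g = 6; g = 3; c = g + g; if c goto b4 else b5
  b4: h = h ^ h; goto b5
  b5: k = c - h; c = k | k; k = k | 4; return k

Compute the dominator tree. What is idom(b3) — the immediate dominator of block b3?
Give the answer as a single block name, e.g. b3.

Answer: b0

Working:
idom tree: b1←b0 b2←b0 b3←b0 b4←b3 b5←b3
Dom at joins:
  b2: preds {b0,b1}: {b0} ∩ {b0,b1} = {b0}; idom=b0
  b3: preds {b1,b2}: {b0,b1} ∩ {b0,b2} = {b0}; idom=b0
  b5: preds {b3,b4}: {b0,b3} ∩ {b0,b3,b4} = {b0,b3}; idom=b3

idom(b3) = b0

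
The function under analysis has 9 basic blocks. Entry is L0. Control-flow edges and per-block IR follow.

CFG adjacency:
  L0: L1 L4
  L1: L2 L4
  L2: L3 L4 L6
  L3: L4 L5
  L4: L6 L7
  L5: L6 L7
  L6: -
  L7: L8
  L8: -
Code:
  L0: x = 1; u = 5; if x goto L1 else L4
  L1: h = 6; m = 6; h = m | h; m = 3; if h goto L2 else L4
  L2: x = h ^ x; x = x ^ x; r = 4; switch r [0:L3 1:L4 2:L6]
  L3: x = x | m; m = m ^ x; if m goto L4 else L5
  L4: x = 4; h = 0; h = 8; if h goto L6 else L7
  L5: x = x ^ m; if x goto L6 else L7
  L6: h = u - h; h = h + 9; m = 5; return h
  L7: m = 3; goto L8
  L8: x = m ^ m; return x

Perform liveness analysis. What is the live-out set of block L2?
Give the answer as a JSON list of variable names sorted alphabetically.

Block summaries:
  L0: def={u,x} ue=∅
  L1: def={h,m} ue=∅
  L2: def={r,x} ue={h,x}
  L3: def={m,x} ue={m,x}
  L4: def={h,x} ue=∅
  L5: def={x} ue={m,x}
  L6: def={h,m} ue={h,u}
  L7: def={m} ue=∅
  L8: def={x} ue={m}

Live sets:
  L0: in=∅ out={u,x}
  L1: in={u,x} out={h,m,u,x}
  L2: in={h,m,u,x} out={h,m,u,x}
  L3: in={h,m,u,x} out={h,m,u,x}
  L4: in={u} out={h,u}
  L5: in={h,m,u,x} out={h,u}
  L6: in={h,u} out=∅
  L7: in=∅ out={m}
  L8: in={m} out=∅

live-out(L2) = ["h", "m", "u", "x"]

Answer: ["h", "m", "u", "x"]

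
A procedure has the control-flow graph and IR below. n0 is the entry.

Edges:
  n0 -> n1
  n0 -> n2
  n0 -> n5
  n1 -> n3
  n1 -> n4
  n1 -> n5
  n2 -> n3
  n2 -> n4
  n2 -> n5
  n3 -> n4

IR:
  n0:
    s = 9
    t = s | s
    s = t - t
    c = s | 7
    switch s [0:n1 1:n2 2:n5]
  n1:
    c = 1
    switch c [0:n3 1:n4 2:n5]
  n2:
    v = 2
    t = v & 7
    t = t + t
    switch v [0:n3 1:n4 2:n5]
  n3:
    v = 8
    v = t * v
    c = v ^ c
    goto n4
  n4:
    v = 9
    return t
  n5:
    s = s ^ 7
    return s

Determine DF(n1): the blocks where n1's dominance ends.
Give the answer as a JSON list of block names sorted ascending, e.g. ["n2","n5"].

idom tree: n1←n0 n2←n0 n3←n0 n4←n0 n5←n0
Join-block Dom:
  n3: preds {n1,n2}: {n0,n1} ∩ {n0,n2} = {n0}; idom=n0
  n4: preds {n1,n2,n3}: {n0,n1} ∩ {n0,n2} ∩ {n0,n3} = {n0}; idom=n0
  n5: preds {n0,n1,n2}: {n0} ∩ {n0,n1} ∩ {n0,n2} = {n0}; idom=n0

DF walk-up:
  join n3 pred n1: n1 stop@n0
  join n3 pred n2: n2 stop@n0
  join n4 pred n1: n1 stop@n0
  join n4 pred n2: n2 stop@n0
  join n4 pred n3: n3 stop@n0
  join n5 pred n0: · stop@n0
  join n5 pred n1: n1 stop@n0
  join n5 pred n2: n2 stop@n0
  DF(n0)=∅
  DF(n1)={n3,n4,n5}
  DF(n2)={n3,n4,n5}
  DF(n3)={n4}
  DF(n4)=∅
  DF(n5)=∅

DF(n1) = ["n3", "n4", "n5"]

Answer: ["n3", "n4", "n5"]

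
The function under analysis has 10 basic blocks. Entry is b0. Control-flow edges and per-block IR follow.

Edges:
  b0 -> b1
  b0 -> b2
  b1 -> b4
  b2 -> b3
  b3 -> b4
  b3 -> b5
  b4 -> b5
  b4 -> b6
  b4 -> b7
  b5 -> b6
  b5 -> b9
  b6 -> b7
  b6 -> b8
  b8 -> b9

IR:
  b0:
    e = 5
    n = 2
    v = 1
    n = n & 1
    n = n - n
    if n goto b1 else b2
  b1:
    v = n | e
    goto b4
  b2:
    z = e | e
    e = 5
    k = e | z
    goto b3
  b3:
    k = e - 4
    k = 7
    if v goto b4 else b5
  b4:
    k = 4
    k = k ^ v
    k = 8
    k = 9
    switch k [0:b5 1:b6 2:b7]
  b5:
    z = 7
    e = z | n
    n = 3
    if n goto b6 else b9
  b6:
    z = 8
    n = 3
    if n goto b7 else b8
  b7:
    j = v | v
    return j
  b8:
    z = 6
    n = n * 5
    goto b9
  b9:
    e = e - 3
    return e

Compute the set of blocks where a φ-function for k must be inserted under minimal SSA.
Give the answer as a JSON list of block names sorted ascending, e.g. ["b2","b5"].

Answer: ["b4", "b5", "b6", "b7", "b9"]

Analysis:
idom tree: b1←b0 b2←b0 b3←b2 b4←b0 b5←b0 b6←b0 b7←b0 b8←b6 b9←b0
Dom at joins:
  b4: preds {b1,b3}: {b0,b1} ∩ {b0,b2,b3} = {b0}; idom=b0
  b5: preds {b3,b4}: {b0,b2,b3} ∩ {b0,b4} = {b0}; idom=b0
  b6: preds {b4,b5}: {b0,b4} ∩ {b0,b5} = {b0}; idom=b0
  b7: preds {b4,b6}: {b0,b4} ∩ {b0,b6} = {b0}; idom=b0
  b9: preds {b5,b8}: {b0,b5} ∩ {b0,b6,b8} = {b0}; idom=b0

Frontier:
  join b4 pred b1: b1 stop@b0
  join b4 pred b3: b3→b2 stop@b0
  join b5 pred b3: b3→b2 stop@b0
  join b5 pred b4: b4 stop@b0
  join b6 pred b4: b4 stop@b0
  join b6 pred b5: b5 stop@b0
  join b7 pred b4: b4 stop@b0
  join b7 pred b6: b6 stop@b0
  join b9 pred b5: b5 stop@b0
  join b9 pred b8: b8→b6 stop@b0
  b0: DF=∅
  b1: DF={b4}
  b2: DF={b4,b5}
  b3: DF={b4,b5}
  b4: DF={b5,b6,b7}
  b5: DF={b6,b9}
  b6: DF={b7,b9}
  b7: DF=∅
  b8: DF={b9}
  b9: DF=∅

φ for k: defs {b2,b3,b4}
  DF⁺ = {b4,b5,b6,b7,b9}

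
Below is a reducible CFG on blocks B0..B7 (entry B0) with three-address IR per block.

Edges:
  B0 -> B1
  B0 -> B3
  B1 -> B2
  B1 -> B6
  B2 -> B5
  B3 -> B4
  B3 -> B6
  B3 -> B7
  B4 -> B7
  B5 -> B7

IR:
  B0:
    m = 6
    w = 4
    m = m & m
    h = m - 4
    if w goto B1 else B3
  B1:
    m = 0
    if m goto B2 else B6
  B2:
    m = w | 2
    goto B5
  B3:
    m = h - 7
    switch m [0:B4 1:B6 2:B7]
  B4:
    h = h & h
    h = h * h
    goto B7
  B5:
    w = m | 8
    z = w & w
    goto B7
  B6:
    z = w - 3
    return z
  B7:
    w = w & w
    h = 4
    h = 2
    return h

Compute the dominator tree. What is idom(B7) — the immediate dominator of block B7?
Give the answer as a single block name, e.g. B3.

idom tree: B1←B0 B2←B1 B3←B0 B4←B3 B5←B2 B6←B0 B7←B0
Join-block Dom:
  B6: preds {B1,B3}: {B0,B1} ∩ {B0,B3} = {B0}; idom=B0
  B7: preds {B3,B4,B5}: {B0,B3} ∩ {B0,B3,B4} ∩ {B0,B1,B2,B5} = {B0}; idom=B0

idom(B7) = B0

Answer: B0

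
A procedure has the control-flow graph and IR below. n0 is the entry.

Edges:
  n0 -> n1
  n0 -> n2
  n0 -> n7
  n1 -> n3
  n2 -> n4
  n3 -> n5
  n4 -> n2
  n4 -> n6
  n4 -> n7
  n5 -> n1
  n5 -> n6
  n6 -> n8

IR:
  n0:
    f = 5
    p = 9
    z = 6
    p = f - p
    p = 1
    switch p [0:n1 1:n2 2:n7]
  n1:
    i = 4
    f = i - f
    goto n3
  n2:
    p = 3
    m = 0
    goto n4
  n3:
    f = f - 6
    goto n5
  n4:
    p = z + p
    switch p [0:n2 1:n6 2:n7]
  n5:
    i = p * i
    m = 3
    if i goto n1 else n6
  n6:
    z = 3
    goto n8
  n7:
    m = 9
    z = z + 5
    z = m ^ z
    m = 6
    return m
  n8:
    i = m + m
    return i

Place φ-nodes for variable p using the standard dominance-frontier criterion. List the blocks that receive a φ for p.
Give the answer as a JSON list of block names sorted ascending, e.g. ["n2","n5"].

idom tree: n1←n0 n2←n0 n3←n1 n4←n2 n5←n3 n6←n0 n7←n0 n8←n6
Join-block Dom:
  n1: preds {n0,n5}: {n0} ∩ {n0,n1,n3,n5} = {n0}; idom=n0
  n2: preds {n0,n4}: {n0} ∩ {n0,n2,n4} = {n0}; idom=n0
  n6: preds {n4,n5}: {n0,n2,n4} ∩ {n0,n1,n3,n5} = {n0}; idom=n0
  n7: preds {n0,n4}: {n0} ∩ {n0,n2,n4} = {n0}; idom=n0

DF walk-up:
  join n1 pred n0: · stop@n0
  join n1 pred n5: n5→n3→n1 stop@n0
  join n2 pred n0: · stop@n0
  join n2 pred n4: n4→n2 stop@n0
  join n6 pred n4: n4→n2 stop@n0
  join n6 pred n5: n5→n3→n1 stop@n0
  join n7 pred n0: · stop@n0
  join n7 pred n4: n4→n2 stop@n0
  DF(n0)=∅
  DF(n1)={n1,n6}
  DF(n2)={n2,n6,n7}
  DF(n3)={n1,n6}
  DF(n4)={n2,n6,n7}
  DF(n5)={n1,n6}
  DF(n6)=∅
  DF(n7)=∅
  DF(n8)=∅

φ for p: defs {n0,n2,n4}
  DF⁺ = {n2,n6,n7}

Answer: ["n2", "n6", "n7"]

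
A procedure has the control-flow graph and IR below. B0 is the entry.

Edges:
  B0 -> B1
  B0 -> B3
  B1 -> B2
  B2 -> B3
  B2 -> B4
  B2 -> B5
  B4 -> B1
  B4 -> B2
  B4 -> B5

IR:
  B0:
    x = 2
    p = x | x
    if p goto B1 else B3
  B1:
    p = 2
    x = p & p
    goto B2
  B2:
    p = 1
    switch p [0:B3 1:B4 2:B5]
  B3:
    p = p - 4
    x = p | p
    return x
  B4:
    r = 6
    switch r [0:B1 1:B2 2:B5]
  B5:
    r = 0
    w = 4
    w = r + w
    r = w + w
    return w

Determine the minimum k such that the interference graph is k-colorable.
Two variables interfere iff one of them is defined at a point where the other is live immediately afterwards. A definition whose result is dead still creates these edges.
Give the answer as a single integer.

def/use:
  B0: {p,x} / ∅
  B1: {p,x} / ∅
  B2: {p} / ∅
  B3: {p,x} / {p}
  B4: {r} / ∅
  B5: {r,w} / ∅

Live sets:
  live B0: ∅→{p}
  live B1: ∅→∅
  live B2: ∅→{p}
  live B3: {p}→∅
  live B4: ∅→∅
  live B5: ∅→∅

Interfere edges:
  p↔∅
  r↔{w}
  w↔{r}
  x↔∅

Chromatic number:
  {r,w} pairwise interfere (2-clique) ⇒ χ ≥ 2
  assign p→R0 r→R0 w→R1 x→R0 — no edge inside a register ⇒ χ ≤ 2
  χ = 2

Answer: 2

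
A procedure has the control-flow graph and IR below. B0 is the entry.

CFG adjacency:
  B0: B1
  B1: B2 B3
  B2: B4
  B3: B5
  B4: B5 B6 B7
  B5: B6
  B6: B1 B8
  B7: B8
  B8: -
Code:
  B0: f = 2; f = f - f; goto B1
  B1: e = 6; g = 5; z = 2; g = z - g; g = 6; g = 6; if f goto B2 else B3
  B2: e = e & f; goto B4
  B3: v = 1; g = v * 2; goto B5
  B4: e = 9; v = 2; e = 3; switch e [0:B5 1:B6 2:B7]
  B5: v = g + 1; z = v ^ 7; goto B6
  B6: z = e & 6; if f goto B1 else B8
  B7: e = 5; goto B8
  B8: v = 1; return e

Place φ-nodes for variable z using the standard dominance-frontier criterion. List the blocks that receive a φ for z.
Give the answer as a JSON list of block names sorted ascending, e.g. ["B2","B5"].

idom tree: B1←B0 B2←B1 B3←B1 B4←B2 B5←B1 B6←B1 B7←B4 B8←B1
Dom at joins:
  B1: preds {B0,B6}: {B0} ∩ {B0,B1,B6} = {B0}; idom=B0
  B5: preds {B3,B4}: {B0,B1,B3} ∩ {B0,B1,B2,B4} = {B0,B1}; idom=B1
  B6: preds {B4,B5}: {B0,B1,B2,B4} ∩ {B0,B1,B5} = {B0,B1}; idom=B1
  B8: preds {B6,B7}: {B0,B1,B6} ∩ {B0,B1,B2,B4,B7} = {B0,B1}; idom=B1

DF derivation:
  join B1 pred B0: · stop@B0
  join B1 pred B6: B6→B1 stop@B0
  join B5 pred B3: B3 stop@B1
  join B5 pred B4: B4→B2 stop@B1
  join B6 pred B4: B4→B2 stop@B1
  join B6 pred B5: B5 stop@B1
  join B8 pred B6: B6 stop@B1
  join B8 pred B7: B7→B4→B2 stop@B1
  B0: DF=∅
  B1: DF={B1}
  B2: DF={B5,B6,B8}
  B3: DF={B5}
  B4: DF={B5,B6,B8}
  B5: DF={B6}
  B6: DF={B1,B8}
  B7: DF={B8}
  B8: DF=∅

φ for z: defs {B1,B5,B6}
  DF⁺ = {B1,B6,B8}

Answer: ["B1", "B6", "B8"]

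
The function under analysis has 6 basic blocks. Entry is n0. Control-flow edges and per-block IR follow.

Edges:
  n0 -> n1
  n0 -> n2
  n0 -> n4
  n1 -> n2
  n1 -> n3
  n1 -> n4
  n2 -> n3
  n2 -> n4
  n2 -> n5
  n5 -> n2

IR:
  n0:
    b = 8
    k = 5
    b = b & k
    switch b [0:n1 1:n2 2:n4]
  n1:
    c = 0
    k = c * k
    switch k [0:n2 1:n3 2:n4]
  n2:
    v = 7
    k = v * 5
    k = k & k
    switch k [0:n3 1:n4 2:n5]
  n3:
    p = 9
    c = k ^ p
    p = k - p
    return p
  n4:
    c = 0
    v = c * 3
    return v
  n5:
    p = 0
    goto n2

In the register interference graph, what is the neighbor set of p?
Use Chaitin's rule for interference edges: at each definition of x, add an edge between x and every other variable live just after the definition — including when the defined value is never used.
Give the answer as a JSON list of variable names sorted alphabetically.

Answer: ["c", "k"]

Working:
def/use:
  n0 def {b,k} use ∅
  n1 def {c,k} use {k}
  n2 def {k,v} use ∅
  n3 def {c,p} use {k}
  n4 def {c,v} use ∅
  n5 def {p} use ∅

Backward fixpoint:
  n0: in=∅ out={k}
  n1: in={k} out={k}
  n2: in=∅ out={k}
  n3: in={k} out=∅
  n4: in=∅ out=∅
  n5: in=∅ out=∅

Interfere edges:
  b: {k}
  c: {k,p}
  k: {b,c,p}
  p: {c,k}
  v: ∅

N(p) = ["c", "k"]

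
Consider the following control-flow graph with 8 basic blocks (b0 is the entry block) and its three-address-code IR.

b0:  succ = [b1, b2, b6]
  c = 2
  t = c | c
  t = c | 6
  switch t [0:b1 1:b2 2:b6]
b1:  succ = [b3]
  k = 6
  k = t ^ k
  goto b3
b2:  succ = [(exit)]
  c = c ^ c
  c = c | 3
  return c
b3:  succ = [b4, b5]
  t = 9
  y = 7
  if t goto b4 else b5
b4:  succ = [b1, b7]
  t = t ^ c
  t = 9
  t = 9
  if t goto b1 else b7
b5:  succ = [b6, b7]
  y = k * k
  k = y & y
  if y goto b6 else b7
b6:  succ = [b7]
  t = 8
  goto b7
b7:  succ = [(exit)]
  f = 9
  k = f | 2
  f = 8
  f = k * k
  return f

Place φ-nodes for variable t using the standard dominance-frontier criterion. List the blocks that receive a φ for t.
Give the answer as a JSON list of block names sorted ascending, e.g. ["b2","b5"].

idom tree: b1←b0 b2←b0 b3←b1 b4←b3 b5←b3 b6←b0 b7←b0
Join-block Dom:
  b1: preds {b0,b4}: {b0} ∩ {b0,b1,b3,b4} = {b0}; idom=b0
  b6: preds {b0,b5}: {b0} ∩ {b0,b1,b3,b5} = {b0}; idom=b0
  b7: preds {b4,b5,b6}: {b0,b1,b3,b4} ∩ {b0,b1,b3,b5} ∩ {b0,b6} = {b0}; idom=b0

Frontier:
  b1←b0: walk · to b0
  b1←b4: walk b4→b3→b1 to b0
  b6←b0: walk · to b0
  b6←b5: walk b5→b3→b1 to b0
  b7←b4: walk b4→b3→b1 to b0
  b7←b5: walk b5→b3→b1 to b0
  b7←b6: walk b6 to b0
  b0: DF=∅
  b1: DF={b1,b6,b7}
  b2: DF=∅
  b3: DF={b1,b6,b7}
  b4: DF={b1,b7}
  b5: DF={b6,b7}
  b6: DF={b7}
  b7: DF=∅

φ for t: defs {b0,b3,b4,b6}
  DF⁺ = {b1,b6,b7}

Answer: ["b1", "b6", "b7"]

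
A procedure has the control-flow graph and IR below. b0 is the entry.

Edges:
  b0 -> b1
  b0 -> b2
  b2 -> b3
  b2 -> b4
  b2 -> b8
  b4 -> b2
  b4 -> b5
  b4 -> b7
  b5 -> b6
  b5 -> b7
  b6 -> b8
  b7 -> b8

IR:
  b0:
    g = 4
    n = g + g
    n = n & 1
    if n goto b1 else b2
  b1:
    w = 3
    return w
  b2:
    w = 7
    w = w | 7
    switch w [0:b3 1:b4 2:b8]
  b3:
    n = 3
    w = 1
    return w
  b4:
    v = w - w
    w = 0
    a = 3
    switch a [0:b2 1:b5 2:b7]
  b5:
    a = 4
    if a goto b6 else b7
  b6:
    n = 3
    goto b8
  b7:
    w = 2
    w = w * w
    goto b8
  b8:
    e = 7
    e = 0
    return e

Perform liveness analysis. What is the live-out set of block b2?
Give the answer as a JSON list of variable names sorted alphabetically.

Answer: ["w"]

Working:
Block summaries:
  b0: def={g,n} ue=∅
  b1: def={w} ue=∅
  b2: def={w} ue=∅
  b3: def={n,w} ue=∅
  b4: def={a,v,w} ue={w}
  b5: def={a} ue=∅
  b6: def={n} ue=∅
  b7: def={w} ue=∅
  b8: def={e} ue=∅

Live sets:
  live b0: ∅→∅
  live b1: ∅→∅
  live b2: ∅→{w}
  live b3: ∅→∅
  live b4: {w}→∅
  live b5: ∅→∅
  live b6: ∅→∅
  live b7: ∅→∅
  live b8: ∅→∅

live-out(b2) = ["w"]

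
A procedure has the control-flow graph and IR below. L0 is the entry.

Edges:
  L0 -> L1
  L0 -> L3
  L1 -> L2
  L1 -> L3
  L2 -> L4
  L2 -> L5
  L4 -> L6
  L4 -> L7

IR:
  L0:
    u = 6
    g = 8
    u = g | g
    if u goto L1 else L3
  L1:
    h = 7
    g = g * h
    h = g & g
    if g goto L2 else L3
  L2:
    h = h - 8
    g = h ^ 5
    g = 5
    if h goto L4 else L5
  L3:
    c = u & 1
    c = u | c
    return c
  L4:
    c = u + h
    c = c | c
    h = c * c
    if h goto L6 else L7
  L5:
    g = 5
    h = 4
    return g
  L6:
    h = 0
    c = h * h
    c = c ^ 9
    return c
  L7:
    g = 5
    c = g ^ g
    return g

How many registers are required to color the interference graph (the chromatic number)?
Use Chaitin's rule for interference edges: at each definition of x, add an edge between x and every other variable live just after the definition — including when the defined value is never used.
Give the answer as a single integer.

Per-block:
  L0 def {g,u} use ∅
  L1 def {g,h} use {g}
  L2 def {g,h} use {h}
  L3 def {c} use {u}
  L4 def {c,h} use {h,u}
  L5 def {g,h} use ∅
  L6 def {c,h} use ∅
  L7 def {c,g} use ∅

Backward fixpoint:
  L0: in=∅ out={g,u}
  L1: in={g,u} out={h,u}
  L2: in={h,u} out={h,u}
  L3: in={u} out=∅
  L4: in={h,u} out=∅
  L5: in=∅ out=∅
  L6: in=∅ out=∅
  L7: in=∅ out=∅

Interfere edges:
  c↔{g,u}
  g↔{c,h,u}
  h↔{g,u}
  u↔{c,g,h}

Chromatic number:
  clique {c,g,u} ⇒ need ≥ 3
  assign c→R2 g→R0 h→R2 u→R1 — no edge inside a register ⇒ χ ≤ 3
  χ = 3

Answer: 3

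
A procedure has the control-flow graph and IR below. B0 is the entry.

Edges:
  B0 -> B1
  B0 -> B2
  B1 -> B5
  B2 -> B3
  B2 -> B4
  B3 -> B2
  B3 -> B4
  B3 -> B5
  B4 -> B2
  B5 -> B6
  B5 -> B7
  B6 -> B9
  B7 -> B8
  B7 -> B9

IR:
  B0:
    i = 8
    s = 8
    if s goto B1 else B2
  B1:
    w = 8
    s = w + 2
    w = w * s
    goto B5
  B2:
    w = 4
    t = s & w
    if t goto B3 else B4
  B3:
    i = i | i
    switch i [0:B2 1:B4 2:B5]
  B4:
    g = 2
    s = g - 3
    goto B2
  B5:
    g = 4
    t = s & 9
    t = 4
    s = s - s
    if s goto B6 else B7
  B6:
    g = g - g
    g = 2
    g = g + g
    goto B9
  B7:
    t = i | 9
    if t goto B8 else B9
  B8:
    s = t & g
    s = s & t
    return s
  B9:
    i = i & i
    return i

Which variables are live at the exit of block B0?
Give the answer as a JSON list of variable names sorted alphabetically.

Answer: ["i", "s"]

Analysis:
def/use:
  B0 def {i,s} use ∅
  B1 def {s,w} use ∅
  B2 def {t,w} use {s}
  B3 def {i} use {i}
  B4 def {g,s} use ∅
  B5 def {g,s,t} use {s}
  B6 def {g} use {g}
  B7 def {t} use {i}
  B8 def {s} use {g,t}
  B9 def {i} use {i}

Live sets:
  B0: in=∅ out={i,s}
  B1: in={i} out={i,s}
  B2: in={i,s} out={i,s}
  B3: in={i,s} out={i,s}
  B4: in={i} out={i,s}
  B5: in={i,s} out={g,i}
  B6: in={g,i} out={i}
  B7: in={g,i} out={g,i,t}
  B8: in={g,t} out=∅
  B9: in={i} out=∅

live-out(B0) = ["i", "s"]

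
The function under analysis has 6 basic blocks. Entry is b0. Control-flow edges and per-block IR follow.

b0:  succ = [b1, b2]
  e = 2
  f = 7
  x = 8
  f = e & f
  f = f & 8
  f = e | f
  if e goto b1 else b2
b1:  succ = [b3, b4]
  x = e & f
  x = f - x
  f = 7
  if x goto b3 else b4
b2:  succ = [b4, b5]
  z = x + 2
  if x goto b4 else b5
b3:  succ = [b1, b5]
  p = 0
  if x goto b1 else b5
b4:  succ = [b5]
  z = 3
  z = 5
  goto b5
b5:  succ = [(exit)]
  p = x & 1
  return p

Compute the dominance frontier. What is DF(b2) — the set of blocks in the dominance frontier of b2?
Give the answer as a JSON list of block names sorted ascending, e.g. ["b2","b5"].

Answer: ["b4", "b5"]

Derivation:
idom tree: b1←b0 b2←b0 b3←b1 b4←b0 b5←b0
Dom∩ at merges:
  b1: preds {b0,b3}: {b0} ∩ {b0,b1,b3} = {b0}; idom=b0
  b4: preds {b1,b2}: {b0,b1} ∩ {b0,b2} = {b0}; idom=b0
  b5: preds {b2,b3,b4}: {b0,b2} ∩ {b0,b1,b3} ∩ {b0,b4} = {b0}; idom=b0

DF derivation:
  b1←b0: walk · to b0
  b1←b3: walk b3→b1 to b0
  b4←b1: walk b1 to b0
  b4←b2: walk b2 to b0
  b5←b2: walk b2 to b0
  b5←b3: walk b3→b1 to b0
  b5←b4: walk b4 to b0
  DF(b0)=∅
  DF(b1)={b1,b4,b5}
  DF(b2)={b4,b5}
  DF(b3)={b1,b5}
  DF(b4)={b5}
  DF(b5)=∅

DF(b2) = ["b4", "b5"]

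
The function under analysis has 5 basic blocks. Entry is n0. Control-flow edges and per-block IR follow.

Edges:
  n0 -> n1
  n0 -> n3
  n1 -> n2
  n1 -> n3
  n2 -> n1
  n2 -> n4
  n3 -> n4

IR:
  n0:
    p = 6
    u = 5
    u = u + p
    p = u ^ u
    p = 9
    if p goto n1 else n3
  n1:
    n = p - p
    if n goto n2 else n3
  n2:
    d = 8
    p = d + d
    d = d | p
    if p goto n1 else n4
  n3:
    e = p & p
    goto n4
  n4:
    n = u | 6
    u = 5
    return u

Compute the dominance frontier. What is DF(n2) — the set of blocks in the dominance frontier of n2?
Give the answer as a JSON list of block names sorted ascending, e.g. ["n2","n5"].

idom tree: n1←n0 n2←n1 n3←n0 n4←n0
Dom at joins:
  n1: preds {n0,n2}: {n0} ∩ {n0,n1,n2} = {n0}; idom=n0
  n3: preds {n0,n1}: {n0} ∩ {n0,n1} = {n0}; idom=n0
  n4: preds {n2,n3}: {n0,n1,n2} ∩ {n0,n3} = {n0}; idom=n0

Frontier:
  join n1 pred n0: · stop@n0
  join n1 pred n2: n2→n1 stop@n0
  join n3 pred n0: · stop@n0
  join n3 pred n1: n1 stop@n0
  join n4 pred n2: n2→n1 stop@n0
  join n4 pred n3: n3 stop@n0
  n0 → ∅
  n1 → {n1,n3,n4}
  n2 → {n1,n4}
  n3 → {n4}
  n4 → ∅

DF(n2) = ["n1", "n4"]

Answer: ["n1", "n4"]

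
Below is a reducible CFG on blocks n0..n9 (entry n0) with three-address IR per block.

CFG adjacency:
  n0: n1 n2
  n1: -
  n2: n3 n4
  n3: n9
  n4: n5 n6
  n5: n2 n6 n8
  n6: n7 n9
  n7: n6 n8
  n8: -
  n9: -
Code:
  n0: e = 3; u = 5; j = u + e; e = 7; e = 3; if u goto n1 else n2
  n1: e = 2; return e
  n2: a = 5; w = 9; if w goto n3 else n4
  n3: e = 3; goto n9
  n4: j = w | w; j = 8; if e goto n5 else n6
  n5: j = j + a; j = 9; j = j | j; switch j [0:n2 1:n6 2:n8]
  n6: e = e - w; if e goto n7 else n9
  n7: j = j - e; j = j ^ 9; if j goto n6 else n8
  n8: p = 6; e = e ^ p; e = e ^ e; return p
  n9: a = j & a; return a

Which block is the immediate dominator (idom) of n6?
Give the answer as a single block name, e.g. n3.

Answer: n4

Analysis:
idom tree: n1←n0 n2←n0 n3←n2 n4←n2 n5←n4 n6←n4 n7←n6 n8←n4 n9←n2
Dom at joins:
  n2: preds {n0,n5}: {n0} ∩ {n0,n2,n4,n5} = {n0}; idom=n0
  n6: preds {n4,n5,n7}: {n0,n2,n4} ∩ {n0,n2,n4,n5} ∩ {n0,n2,n4,n6,n7} = {n0,n2,n4}; idom=n4
  n8: preds {n5,n7}: {n0,n2,n4,n5} ∩ {n0,n2,n4,n6,n7} = {n0,n2,n4}; idom=n4
  n9: preds {n3,n6}: {n0,n2,n3} ∩ {n0,n2,n4,n6} = {n0,n2}; idom=n2

idom(n6) = n4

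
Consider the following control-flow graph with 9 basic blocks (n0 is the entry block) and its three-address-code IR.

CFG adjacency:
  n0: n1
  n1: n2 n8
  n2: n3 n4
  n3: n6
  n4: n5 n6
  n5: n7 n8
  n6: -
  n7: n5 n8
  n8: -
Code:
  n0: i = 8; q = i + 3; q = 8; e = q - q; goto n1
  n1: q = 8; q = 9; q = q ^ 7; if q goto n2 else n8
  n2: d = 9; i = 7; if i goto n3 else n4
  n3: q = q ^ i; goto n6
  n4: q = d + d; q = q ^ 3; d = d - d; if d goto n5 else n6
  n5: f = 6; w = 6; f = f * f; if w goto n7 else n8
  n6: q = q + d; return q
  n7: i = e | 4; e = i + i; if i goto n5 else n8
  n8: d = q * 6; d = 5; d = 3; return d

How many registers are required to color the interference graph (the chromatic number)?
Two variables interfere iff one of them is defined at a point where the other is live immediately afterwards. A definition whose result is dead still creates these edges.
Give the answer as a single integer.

Answer: 4

Analysis:
Per-block:
  n0: {e,i,q} / ∅
  n1: {q} / ∅
  n2: {d,i} / ∅
  n3: {q} / {i,q}
  n4: {d,q} / {d}
  n5: {f,w} / ∅
  n6: {q} / {d,q}
  n7: {e,i} / {e}
  n8: {d} / {q}

Live sets:
  n0: in=∅ out={e}
  n1: in={e} out={e,q}
  n2: in={e,q} out={d,e,i,q}
  n3: in={d,i,q} out={d,q}
  n4: in={d,e} out={d,e,q}
  n5: in={e,q} out={e,q}
  n6: in={d,q} out=∅
  n7: in={e,q} out={e,q}
  n8: in={q} out=∅

Interference:
  d — {e,i,q}
  e — {d,f,i,q,w}
  f — {e,q,w}
  i — {d,e,q}
  q — {d,e,f,i,w}
  w — {e,f,q}

Chromatic number:
  {d,e,i,q} pairwise interfere (4-clique) ⇒ χ ≥ 4
  assign d→c2 e→c0 f→c2 i→c3 q→c1 w→c3 — no edge inside a register ⇒ χ ≤ 4
  χ = 4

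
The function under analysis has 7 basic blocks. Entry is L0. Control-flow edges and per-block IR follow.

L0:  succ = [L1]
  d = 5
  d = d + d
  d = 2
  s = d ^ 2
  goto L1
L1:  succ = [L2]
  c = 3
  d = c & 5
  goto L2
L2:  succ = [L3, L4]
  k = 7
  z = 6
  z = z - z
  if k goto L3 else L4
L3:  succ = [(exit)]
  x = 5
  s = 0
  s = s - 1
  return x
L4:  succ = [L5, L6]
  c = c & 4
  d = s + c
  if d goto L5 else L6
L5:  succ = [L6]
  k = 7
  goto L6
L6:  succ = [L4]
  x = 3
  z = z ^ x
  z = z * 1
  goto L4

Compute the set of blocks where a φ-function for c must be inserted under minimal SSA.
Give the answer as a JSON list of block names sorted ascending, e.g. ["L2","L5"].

Answer: ["L4"]

Analysis:
idom tree: L1←L0 L2←L1 L3←L2 L4←L2 L5←L4 L6←L4
Join-block Dom:
  L4: preds {L2,L6}: {L0,L1,L2} ∩ {L0,L1,L2,L4,L6} = {L0,L1,L2}; idom=L2
  L6: preds {L4,L5}: {L0,L1,L2,L4} ∩ {L0,L1,L2,L4,L5} = {L0,L1,L2,L4}; idom=L4

Frontier:
  join L4 pred L2: · stop@L2
  join L4 pred L6: L6→L4 stop@L2
  join L6 pred L4: · stop@L4
  join L6 pred L5: L5 stop@L4
  DF(L0)=∅
  DF(L1)=∅
  DF(L2)=∅
  DF(L3)=∅
  DF(L4)={L4}
  DF(L5)={L6}
  DF(L6)={L4}

φ for c: defs {L1,L4}
  DF⁺ = {L4}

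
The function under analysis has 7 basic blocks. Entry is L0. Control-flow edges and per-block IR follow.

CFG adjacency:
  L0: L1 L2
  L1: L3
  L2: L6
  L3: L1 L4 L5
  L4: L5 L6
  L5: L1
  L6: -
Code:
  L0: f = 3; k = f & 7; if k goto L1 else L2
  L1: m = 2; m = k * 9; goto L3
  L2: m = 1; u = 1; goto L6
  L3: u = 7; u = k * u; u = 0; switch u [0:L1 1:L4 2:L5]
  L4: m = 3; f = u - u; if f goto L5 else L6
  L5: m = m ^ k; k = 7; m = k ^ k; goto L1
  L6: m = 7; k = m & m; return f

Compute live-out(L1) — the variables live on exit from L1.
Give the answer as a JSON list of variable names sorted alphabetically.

Per-block:
  L0 def {f,k} use ∅
  L1 def {m} use {k}
  L2 def {m,u} use ∅
  L3 def {u} use {k}
  L4 def {f,m} use {u}
  L5 def {k,m} use {k,m}
  L6 def {k,m} use {f}

Liveness:
  live L0: ∅→{f,k}
  live L1: {k}→{k,m}
  live L2: {f}→{f}
  live L3: {k,m}→{k,m,u}
  live L4: {k,u}→{f,k,m}
  live L5: {k,m}→{k}
  live L6: {f}→∅

live-out(L1) = ["k", "m"]

Answer: ["k", "m"]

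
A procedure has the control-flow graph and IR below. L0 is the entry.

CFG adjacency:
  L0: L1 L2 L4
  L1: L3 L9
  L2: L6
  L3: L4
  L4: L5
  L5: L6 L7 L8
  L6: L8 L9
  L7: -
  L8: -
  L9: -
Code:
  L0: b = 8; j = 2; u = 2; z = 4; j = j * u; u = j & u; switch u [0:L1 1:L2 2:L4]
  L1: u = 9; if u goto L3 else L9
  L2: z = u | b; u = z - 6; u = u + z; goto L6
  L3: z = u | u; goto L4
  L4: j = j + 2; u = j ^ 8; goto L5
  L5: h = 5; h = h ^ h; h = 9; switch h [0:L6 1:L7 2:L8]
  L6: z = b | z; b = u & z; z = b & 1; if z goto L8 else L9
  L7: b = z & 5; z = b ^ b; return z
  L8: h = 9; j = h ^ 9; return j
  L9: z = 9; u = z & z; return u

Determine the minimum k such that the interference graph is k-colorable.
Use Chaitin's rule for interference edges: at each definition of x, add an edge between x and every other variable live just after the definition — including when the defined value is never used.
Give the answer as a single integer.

Per-block:
  L0 def {b,j,u,z} use ∅
  L1 def {u} use ∅
  L2 def {u,z} use {b,u}
  L3 def {z} use {u}
  L4 def {j,u} use {j}
  L5 def {h} use ∅
  L6 def {b,z} use {b,u,z}
  L7 def {b,z} use {z}
  L8 def {h,j} use ∅
  L9 def {u,z} use ∅

Backward fixpoint:
  live L0: ∅→{b,j,u,z}
  live L1: {b,j}→{b,j,u}
  live L2: {b,u}→{b,u,z}
  live L3: {b,j,u}→{b,j,z}
  live L4: {b,j,z}→{b,u,z}
  live L5: {b,u,z}→{b,u,z}
  live L6: {b,u,z}→∅
  live L7: {z}→∅
  live L8: ∅→∅
  live L9: ∅→∅

Interfere edges:
  b: {h,j,u,z}
  h: {b,u,z}
  j: {b,u,z}
  u: {b,h,j,z}
  z: {b,h,j,u}

Registers:
  lower bound: {b,h,u,z} mutually conflict ⇒ χ ≥ 4
  4-colouring: R0={b}  R1={u}  R2={z}  R3={h,j}
  χ = 4

Answer: 4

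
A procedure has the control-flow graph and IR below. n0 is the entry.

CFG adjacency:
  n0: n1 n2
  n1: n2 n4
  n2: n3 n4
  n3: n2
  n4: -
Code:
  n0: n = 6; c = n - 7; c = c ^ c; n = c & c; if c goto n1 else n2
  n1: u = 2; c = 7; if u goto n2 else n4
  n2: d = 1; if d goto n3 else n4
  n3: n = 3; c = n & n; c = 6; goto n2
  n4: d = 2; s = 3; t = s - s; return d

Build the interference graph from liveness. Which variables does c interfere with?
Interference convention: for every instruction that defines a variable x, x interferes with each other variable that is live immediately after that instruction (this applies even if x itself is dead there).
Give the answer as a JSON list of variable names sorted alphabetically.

Per-block:
  n0: {c,n} / ∅
  n1: {c,u} / ∅
  n2: {d} / ∅
  n3: {c,n} / ∅
  n4: {d,s,t} / ∅

Liveness:
  live n0: ∅→∅
  live n1: ∅→∅
  live n2: ∅→∅
  live n3: ∅→∅
  live n4: ∅→∅

Interfere edges:
  c↔{n,u}
  d↔{s,t}
  n↔{c}
  s↔{d}
  t↔{d}
  u↔{c}

N(c) = ["n", "u"]

Answer: ["n", "u"]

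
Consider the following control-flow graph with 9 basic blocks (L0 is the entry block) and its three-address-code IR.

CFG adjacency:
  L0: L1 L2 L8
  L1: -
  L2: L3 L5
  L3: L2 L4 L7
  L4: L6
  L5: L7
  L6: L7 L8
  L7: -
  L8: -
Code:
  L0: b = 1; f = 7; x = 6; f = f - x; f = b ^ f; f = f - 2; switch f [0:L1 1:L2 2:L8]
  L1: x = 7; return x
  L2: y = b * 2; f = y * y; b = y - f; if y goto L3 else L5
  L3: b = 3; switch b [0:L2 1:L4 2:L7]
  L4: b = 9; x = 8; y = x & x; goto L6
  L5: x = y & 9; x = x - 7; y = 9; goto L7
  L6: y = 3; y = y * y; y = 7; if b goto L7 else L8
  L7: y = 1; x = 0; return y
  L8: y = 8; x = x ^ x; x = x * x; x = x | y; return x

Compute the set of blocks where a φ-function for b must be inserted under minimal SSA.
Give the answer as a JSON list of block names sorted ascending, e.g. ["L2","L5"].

Answer: ["L2", "L7", "L8"]

Analysis:
idom tree: L1←L0 L2←L0 L3←L2 L4←L3 L5←L2 L6←L4 L7←L2 L8←L0
Join-block Dom:
  L2: preds {L0,L3}: {L0} ∩ {L0,L2,L3} = {L0}; idom=L0
  L7: preds {L3,L5,L6}: {L0,L2,L3} ∩ {L0,L2,L5} ∩ {L0,L2,L3,L4,L6} = {L0,L2}; idom=L2
  L8: preds {L0,L6}: {L0} ∩ {L0,L2,L3,L4,L6} = {L0}; idom=L0

DF walk-up:
  join L2 pred L0: · stop@L0
  join L2 pred L3: L3→L2 stop@L0
  join L7 pred L3: L3 stop@L2
  join L7 pred L5: L5 stop@L2
  join L7 pred L6: L6→L4→L3 stop@L2
  join L8 pred L0: · stop@L0
  join L8 pred L6: L6→L4→L3→L2 stop@L0
  DF(L0)=∅
  DF(L1)=∅
  DF(L2)={L2,L8}
  DF(L3)={L2,L7,L8}
  DF(L4)={L7,L8}
  DF(L5)={L7}
  DF(L6)={L7,L8}
  DF(L7)=∅
  DF(L8)=∅

φ for b: defs {L0,L2,L3,L4}
  DF⁺ = {L2,L7,L8}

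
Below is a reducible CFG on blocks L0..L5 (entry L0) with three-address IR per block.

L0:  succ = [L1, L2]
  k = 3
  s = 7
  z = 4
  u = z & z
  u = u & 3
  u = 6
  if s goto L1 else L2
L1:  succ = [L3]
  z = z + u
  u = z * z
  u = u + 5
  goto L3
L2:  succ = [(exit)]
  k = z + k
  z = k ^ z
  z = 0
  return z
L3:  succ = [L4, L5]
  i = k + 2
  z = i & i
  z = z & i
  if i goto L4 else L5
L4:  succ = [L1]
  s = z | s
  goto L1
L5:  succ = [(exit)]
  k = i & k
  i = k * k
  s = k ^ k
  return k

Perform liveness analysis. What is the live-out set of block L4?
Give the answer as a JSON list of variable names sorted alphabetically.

Answer: ["k", "s", "u", "z"]

Working:
Per-block:
  L0: def={k,s,u,z} ue=∅
  L1: def={u,z} ue={u,z}
  L2: def={k,z} ue={k,z}
  L3: def={i,z} ue={k}
  L4: def={s} ue={s,z}
  L5: def={i,k,s} ue={i,k}

Liveness:
  L0 li=∅ lo={k,s,u,z}
  L1 li={k,s,u,z} lo={k,s,u}
  L2 li={k,z} lo=∅
  L3 li={k,s,u} lo={i,k,s,u,z}
  L4 li={k,s,u,z} lo={k,s,u,z}
  L5 li={i,k} lo=∅

live-out(L4) = ["k", "s", "u", "z"]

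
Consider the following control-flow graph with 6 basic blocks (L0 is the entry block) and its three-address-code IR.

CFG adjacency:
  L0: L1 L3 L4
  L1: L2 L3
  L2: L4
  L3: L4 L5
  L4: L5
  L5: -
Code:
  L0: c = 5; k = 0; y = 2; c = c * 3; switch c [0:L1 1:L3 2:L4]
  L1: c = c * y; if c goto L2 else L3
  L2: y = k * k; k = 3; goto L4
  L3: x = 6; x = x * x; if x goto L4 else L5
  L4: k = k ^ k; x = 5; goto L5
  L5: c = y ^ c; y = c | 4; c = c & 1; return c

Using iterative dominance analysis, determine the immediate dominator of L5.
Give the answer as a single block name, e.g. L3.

idom tree: L1←L0 L2←L1 L3←L0 L4←L0 L5←L0
Join-block Dom:
  L3: preds {L0,L1}: {L0} ∩ {L0,L1} = {L0}; idom=L0
  L4: preds {L0,L2,L3}: {L0} ∩ {L0,L1,L2} ∩ {L0,L3} = {L0}; idom=L0
  L5: preds {L3,L4}: {L0,L3} ∩ {L0,L4} = {L0}; idom=L0

idom(L5) = L0

Answer: L0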